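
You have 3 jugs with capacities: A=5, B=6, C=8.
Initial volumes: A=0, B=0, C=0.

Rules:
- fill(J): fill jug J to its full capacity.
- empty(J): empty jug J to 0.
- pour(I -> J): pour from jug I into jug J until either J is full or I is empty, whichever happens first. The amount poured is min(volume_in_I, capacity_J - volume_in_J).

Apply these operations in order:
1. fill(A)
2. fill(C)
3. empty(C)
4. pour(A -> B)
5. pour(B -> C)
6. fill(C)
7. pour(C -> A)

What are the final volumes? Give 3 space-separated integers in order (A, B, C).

Step 1: fill(A) -> (A=5 B=0 C=0)
Step 2: fill(C) -> (A=5 B=0 C=8)
Step 3: empty(C) -> (A=5 B=0 C=0)
Step 4: pour(A -> B) -> (A=0 B=5 C=0)
Step 5: pour(B -> C) -> (A=0 B=0 C=5)
Step 6: fill(C) -> (A=0 B=0 C=8)
Step 7: pour(C -> A) -> (A=5 B=0 C=3)

Answer: 5 0 3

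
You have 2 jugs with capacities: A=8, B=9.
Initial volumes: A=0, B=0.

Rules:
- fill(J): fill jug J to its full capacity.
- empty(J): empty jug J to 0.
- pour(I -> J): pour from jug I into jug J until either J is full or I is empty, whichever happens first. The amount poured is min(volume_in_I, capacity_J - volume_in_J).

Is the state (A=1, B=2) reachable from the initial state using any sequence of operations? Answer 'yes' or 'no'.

Answer: no

Derivation:
BFS explored all 34 reachable states.
Reachable set includes: (0,0), (0,1), (0,2), (0,3), (0,4), (0,5), (0,6), (0,7), (0,8), (0,9), (1,0), (1,9) ...
Target (A=1, B=2) not in reachable set → no.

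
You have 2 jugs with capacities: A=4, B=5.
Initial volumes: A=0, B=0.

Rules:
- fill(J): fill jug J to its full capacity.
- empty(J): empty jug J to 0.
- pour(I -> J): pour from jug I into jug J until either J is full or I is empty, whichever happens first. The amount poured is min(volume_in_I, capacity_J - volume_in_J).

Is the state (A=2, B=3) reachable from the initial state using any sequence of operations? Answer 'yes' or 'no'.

Answer: no

Derivation:
BFS explored all 18 reachable states.
Reachable set includes: (0,0), (0,1), (0,2), (0,3), (0,4), (0,5), (1,0), (1,5), (2,0), (2,5), (3,0), (3,5) ...
Target (A=2, B=3) not in reachable set → no.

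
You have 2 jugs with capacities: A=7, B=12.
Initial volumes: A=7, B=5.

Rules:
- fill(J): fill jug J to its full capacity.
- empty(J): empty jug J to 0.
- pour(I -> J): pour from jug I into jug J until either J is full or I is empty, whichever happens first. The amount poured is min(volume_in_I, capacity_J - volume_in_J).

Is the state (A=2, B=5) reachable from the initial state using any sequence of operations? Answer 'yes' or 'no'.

BFS explored all 38 reachable states.
Reachable set includes: (0,0), (0,1), (0,2), (0,3), (0,4), (0,5), (0,6), (0,7), (0,8), (0,9), (0,10), (0,11) ...
Target (A=2, B=5) not in reachable set → no.

Answer: no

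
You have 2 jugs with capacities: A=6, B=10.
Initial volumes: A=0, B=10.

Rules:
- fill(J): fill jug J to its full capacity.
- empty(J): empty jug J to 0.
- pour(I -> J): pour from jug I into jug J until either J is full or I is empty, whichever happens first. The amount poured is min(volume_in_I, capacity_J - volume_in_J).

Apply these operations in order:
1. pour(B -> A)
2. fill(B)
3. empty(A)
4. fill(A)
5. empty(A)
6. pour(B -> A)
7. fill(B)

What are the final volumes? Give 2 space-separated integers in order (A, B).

Step 1: pour(B -> A) -> (A=6 B=4)
Step 2: fill(B) -> (A=6 B=10)
Step 3: empty(A) -> (A=0 B=10)
Step 4: fill(A) -> (A=6 B=10)
Step 5: empty(A) -> (A=0 B=10)
Step 6: pour(B -> A) -> (A=6 B=4)
Step 7: fill(B) -> (A=6 B=10)

Answer: 6 10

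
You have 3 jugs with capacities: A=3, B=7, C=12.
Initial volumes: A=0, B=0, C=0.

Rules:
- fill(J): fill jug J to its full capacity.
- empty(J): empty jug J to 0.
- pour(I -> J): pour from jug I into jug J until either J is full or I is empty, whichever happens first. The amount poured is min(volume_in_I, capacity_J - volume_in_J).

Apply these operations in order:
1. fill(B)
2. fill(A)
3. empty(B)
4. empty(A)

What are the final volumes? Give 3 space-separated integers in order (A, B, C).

Answer: 0 0 0

Derivation:
Step 1: fill(B) -> (A=0 B=7 C=0)
Step 2: fill(A) -> (A=3 B=7 C=0)
Step 3: empty(B) -> (A=3 B=0 C=0)
Step 4: empty(A) -> (A=0 B=0 C=0)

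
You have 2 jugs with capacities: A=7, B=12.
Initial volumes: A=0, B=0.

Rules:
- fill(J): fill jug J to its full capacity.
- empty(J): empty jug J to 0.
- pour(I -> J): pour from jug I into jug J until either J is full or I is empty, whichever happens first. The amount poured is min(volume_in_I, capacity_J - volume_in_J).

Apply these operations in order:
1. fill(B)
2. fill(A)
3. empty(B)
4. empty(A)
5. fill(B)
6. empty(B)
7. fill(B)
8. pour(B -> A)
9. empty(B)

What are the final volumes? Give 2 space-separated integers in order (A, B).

Answer: 7 0

Derivation:
Step 1: fill(B) -> (A=0 B=12)
Step 2: fill(A) -> (A=7 B=12)
Step 3: empty(B) -> (A=7 B=0)
Step 4: empty(A) -> (A=0 B=0)
Step 5: fill(B) -> (A=0 B=12)
Step 6: empty(B) -> (A=0 B=0)
Step 7: fill(B) -> (A=0 B=12)
Step 8: pour(B -> A) -> (A=7 B=5)
Step 9: empty(B) -> (A=7 B=0)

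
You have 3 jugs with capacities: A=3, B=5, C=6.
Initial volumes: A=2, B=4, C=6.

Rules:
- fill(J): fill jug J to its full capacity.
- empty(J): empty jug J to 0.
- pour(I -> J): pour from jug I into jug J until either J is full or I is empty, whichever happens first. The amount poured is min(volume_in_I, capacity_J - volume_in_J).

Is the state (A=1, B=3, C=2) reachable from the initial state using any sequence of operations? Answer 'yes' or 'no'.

BFS explored all 128 reachable states.
Reachable set includes: (0,0,0), (0,0,1), (0,0,2), (0,0,3), (0,0,4), (0,0,5), (0,0,6), (0,1,0), (0,1,1), (0,1,2), (0,1,3), (0,1,4) ...
Target (A=1, B=3, C=2) not in reachable set → no.

Answer: no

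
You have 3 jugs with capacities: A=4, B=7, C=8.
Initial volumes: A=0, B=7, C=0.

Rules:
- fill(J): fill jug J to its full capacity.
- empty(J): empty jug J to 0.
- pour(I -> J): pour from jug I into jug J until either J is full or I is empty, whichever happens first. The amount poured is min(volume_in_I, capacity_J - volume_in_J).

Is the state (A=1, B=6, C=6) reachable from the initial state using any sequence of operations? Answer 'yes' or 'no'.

Answer: no

Derivation:
BFS explored all 234 reachable states.
Reachable set includes: (0,0,0), (0,0,1), (0,0,2), (0,0,3), (0,0,4), (0,0,5), (0,0,6), (0,0,7), (0,0,8), (0,1,0), (0,1,1), (0,1,2) ...
Target (A=1, B=6, C=6) not in reachable set → no.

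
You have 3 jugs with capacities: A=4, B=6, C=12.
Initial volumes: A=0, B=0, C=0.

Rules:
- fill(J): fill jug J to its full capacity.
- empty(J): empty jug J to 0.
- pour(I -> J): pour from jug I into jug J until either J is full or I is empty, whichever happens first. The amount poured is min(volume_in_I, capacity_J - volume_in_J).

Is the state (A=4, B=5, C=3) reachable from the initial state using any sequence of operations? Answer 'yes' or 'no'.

BFS explored all 74 reachable states.
Reachable set includes: (0,0,0), (0,0,2), (0,0,4), (0,0,6), (0,0,8), (0,0,10), (0,0,12), (0,2,0), (0,2,2), (0,2,4), (0,2,6), (0,2,8) ...
Target (A=4, B=5, C=3) not in reachable set → no.

Answer: no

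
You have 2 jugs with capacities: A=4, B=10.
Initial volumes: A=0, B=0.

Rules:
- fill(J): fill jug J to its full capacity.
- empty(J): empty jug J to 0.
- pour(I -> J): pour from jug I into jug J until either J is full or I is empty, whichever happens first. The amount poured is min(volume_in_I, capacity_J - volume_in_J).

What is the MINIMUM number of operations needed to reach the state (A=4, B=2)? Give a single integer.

BFS from (A=0, B=0). One shortest path:
  1. fill(B) -> (A=0 B=10)
  2. pour(B -> A) -> (A=4 B=6)
  3. empty(A) -> (A=0 B=6)
  4. pour(B -> A) -> (A=4 B=2)
Reached target in 4 moves.

Answer: 4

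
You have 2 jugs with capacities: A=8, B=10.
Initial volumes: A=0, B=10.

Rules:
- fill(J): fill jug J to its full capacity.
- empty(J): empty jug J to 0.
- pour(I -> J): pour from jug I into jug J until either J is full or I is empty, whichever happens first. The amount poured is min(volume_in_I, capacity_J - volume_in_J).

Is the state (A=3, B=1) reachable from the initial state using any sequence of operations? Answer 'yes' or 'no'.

Answer: no

Derivation:
BFS explored all 18 reachable states.
Reachable set includes: (0,0), (0,2), (0,4), (0,6), (0,8), (0,10), (2,0), (2,10), (4,0), (4,10), (6,0), (6,10) ...
Target (A=3, B=1) not in reachable set → no.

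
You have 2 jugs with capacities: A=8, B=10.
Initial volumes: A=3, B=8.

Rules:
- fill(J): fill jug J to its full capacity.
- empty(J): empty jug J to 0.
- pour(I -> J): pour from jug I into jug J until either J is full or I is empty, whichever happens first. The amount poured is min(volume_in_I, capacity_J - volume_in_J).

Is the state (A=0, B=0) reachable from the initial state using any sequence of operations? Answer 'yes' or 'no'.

BFS from (A=3, B=8):
  1. empty(A) -> (A=0 B=8)
  2. empty(B) -> (A=0 B=0)
Target reached → yes.

Answer: yes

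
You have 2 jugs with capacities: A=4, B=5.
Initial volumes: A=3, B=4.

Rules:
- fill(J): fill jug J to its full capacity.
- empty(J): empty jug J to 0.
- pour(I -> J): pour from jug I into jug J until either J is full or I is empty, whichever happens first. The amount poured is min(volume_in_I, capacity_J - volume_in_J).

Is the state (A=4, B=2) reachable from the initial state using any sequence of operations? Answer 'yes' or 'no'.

BFS from (A=3, B=4):
  1. pour(A -> B) -> (A=2 B=5)
  2. empty(B) -> (A=2 B=0)
  3. pour(A -> B) -> (A=0 B=2)
  4. fill(A) -> (A=4 B=2)
Target reached → yes.

Answer: yes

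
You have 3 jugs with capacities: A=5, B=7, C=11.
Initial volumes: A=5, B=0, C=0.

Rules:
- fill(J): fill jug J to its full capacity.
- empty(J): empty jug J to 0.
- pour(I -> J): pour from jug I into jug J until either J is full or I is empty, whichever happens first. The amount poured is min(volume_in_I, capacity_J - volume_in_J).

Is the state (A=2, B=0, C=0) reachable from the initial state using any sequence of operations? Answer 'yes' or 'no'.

BFS from (A=5, B=0, C=0):
  1. empty(A) -> (A=0 B=0 C=0)
  2. fill(B) -> (A=0 B=7 C=0)
  3. pour(B -> A) -> (A=5 B=2 C=0)
  4. empty(A) -> (A=0 B=2 C=0)
  5. pour(B -> A) -> (A=2 B=0 C=0)
Target reached → yes.

Answer: yes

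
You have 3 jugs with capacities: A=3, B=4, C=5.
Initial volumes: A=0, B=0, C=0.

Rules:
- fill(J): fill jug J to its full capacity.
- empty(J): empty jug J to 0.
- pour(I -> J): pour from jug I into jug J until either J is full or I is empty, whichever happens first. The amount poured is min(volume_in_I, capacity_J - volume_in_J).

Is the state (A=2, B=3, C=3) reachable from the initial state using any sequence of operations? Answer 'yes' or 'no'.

BFS explored all 96 reachable states.
Reachable set includes: (0,0,0), (0,0,1), (0,0,2), (0,0,3), (0,0,4), (0,0,5), (0,1,0), (0,1,1), (0,1,2), (0,1,3), (0,1,4), (0,1,5) ...
Target (A=2, B=3, C=3) not in reachable set → no.

Answer: no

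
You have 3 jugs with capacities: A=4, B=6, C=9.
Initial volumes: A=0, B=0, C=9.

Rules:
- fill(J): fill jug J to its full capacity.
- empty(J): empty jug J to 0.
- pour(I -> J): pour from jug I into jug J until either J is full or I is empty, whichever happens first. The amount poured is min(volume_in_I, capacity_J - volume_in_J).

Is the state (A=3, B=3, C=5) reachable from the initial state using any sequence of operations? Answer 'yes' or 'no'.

BFS explored all 230 reachable states.
Reachable set includes: (0,0,0), (0,0,1), (0,0,2), (0,0,3), (0,0,4), (0,0,5), (0,0,6), (0,0,7), (0,0,8), (0,0,9), (0,1,0), (0,1,1) ...
Target (A=3, B=3, C=5) not in reachable set → no.

Answer: no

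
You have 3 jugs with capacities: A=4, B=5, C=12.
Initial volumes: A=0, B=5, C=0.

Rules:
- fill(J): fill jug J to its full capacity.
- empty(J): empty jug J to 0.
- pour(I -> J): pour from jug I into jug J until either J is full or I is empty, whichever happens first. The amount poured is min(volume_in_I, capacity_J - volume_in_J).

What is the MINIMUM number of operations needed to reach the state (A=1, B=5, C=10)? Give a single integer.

BFS from (A=0, B=5, C=0). One shortest path:
  1. pour(B -> A) -> (A=4 B=1 C=0)
  2. empty(A) -> (A=0 B=1 C=0)
  3. pour(B -> A) -> (A=1 B=0 C=0)
  4. fill(B) -> (A=1 B=5 C=0)
  5. pour(B -> C) -> (A=1 B=0 C=5)
  6. fill(B) -> (A=1 B=5 C=5)
  7. pour(B -> C) -> (A=1 B=0 C=10)
  8. fill(B) -> (A=1 B=5 C=10)
Reached target in 8 moves.

Answer: 8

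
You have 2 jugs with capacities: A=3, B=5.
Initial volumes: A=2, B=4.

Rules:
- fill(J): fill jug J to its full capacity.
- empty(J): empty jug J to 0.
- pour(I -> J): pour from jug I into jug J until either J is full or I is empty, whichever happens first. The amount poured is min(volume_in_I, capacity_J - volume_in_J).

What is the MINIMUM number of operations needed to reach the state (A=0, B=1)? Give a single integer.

Answer: 3

Derivation:
BFS from (A=2, B=4). One shortest path:
  1. empty(A) -> (A=0 B=4)
  2. pour(B -> A) -> (A=3 B=1)
  3. empty(A) -> (A=0 B=1)
Reached target in 3 moves.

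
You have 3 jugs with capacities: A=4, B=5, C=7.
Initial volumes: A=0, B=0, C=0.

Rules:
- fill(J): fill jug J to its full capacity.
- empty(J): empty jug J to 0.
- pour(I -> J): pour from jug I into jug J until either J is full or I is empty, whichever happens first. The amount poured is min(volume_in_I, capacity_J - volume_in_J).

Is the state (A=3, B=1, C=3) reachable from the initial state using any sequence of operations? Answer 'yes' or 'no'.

BFS explored all 168 reachable states.
Reachable set includes: (0,0,0), (0,0,1), (0,0,2), (0,0,3), (0,0,4), (0,0,5), (0,0,6), (0,0,7), (0,1,0), (0,1,1), (0,1,2), (0,1,3) ...
Target (A=3, B=1, C=3) not in reachable set → no.

Answer: no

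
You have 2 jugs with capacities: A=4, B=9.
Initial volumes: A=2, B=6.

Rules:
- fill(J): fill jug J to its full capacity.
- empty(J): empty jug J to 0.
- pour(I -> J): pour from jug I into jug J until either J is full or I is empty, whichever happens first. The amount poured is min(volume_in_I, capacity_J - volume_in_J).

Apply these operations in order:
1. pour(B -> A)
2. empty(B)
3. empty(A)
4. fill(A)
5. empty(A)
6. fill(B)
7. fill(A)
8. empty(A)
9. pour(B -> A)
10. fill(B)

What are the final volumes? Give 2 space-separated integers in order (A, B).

Answer: 4 9

Derivation:
Step 1: pour(B -> A) -> (A=4 B=4)
Step 2: empty(B) -> (A=4 B=0)
Step 3: empty(A) -> (A=0 B=0)
Step 4: fill(A) -> (A=4 B=0)
Step 5: empty(A) -> (A=0 B=0)
Step 6: fill(B) -> (A=0 B=9)
Step 7: fill(A) -> (A=4 B=9)
Step 8: empty(A) -> (A=0 B=9)
Step 9: pour(B -> A) -> (A=4 B=5)
Step 10: fill(B) -> (A=4 B=9)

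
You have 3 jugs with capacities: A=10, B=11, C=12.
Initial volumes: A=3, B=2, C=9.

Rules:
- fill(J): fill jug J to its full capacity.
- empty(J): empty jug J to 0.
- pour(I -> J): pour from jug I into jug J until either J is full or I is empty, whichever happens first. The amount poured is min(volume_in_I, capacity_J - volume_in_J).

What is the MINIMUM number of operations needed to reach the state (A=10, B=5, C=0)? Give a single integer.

Answer: 3

Derivation:
BFS from (A=3, B=2, C=9). One shortest path:
  1. empty(C) -> (A=3 B=2 C=0)
  2. pour(A -> B) -> (A=0 B=5 C=0)
  3. fill(A) -> (A=10 B=5 C=0)
Reached target in 3 moves.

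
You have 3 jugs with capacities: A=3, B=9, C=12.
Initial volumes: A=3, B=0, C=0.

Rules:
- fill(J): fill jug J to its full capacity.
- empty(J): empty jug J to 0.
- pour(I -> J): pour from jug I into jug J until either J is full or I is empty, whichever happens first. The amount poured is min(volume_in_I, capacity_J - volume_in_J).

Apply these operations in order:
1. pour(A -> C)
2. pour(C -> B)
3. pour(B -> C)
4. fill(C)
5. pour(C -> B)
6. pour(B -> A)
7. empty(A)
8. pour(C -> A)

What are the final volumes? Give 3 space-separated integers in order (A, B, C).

Step 1: pour(A -> C) -> (A=0 B=0 C=3)
Step 2: pour(C -> B) -> (A=0 B=3 C=0)
Step 3: pour(B -> C) -> (A=0 B=0 C=3)
Step 4: fill(C) -> (A=0 B=0 C=12)
Step 5: pour(C -> B) -> (A=0 B=9 C=3)
Step 6: pour(B -> A) -> (A=3 B=6 C=3)
Step 7: empty(A) -> (A=0 B=6 C=3)
Step 8: pour(C -> A) -> (A=3 B=6 C=0)

Answer: 3 6 0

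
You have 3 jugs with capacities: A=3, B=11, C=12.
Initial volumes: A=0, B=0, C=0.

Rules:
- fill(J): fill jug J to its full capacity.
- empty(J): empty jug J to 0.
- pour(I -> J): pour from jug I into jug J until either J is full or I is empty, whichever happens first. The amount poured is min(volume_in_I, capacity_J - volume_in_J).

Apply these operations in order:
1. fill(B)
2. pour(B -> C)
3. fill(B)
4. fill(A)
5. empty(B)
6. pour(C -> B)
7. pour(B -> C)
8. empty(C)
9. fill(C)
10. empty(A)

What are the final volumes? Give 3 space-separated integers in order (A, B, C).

Step 1: fill(B) -> (A=0 B=11 C=0)
Step 2: pour(B -> C) -> (A=0 B=0 C=11)
Step 3: fill(B) -> (A=0 B=11 C=11)
Step 4: fill(A) -> (A=3 B=11 C=11)
Step 5: empty(B) -> (A=3 B=0 C=11)
Step 6: pour(C -> B) -> (A=3 B=11 C=0)
Step 7: pour(B -> C) -> (A=3 B=0 C=11)
Step 8: empty(C) -> (A=3 B=0 C=0)
Step 9: fill(C) -> (A=3 B=0 C=12)
Step 10: empty(A) -> (A=0 B=0 C=12)

Answer: 0 0 12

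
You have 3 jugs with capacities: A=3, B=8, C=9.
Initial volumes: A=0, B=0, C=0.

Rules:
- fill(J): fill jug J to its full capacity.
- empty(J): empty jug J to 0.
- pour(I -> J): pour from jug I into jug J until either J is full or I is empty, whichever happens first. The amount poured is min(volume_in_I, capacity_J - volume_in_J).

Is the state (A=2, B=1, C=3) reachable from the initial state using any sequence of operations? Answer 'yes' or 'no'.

Answer: no

Derivation:
BFS explored all 248 reachable states.
Reachable set includes: (0,0,0), (0,0,1), (0,0,2), (0,0,3), (0,0,4), (0,0,5), (0,0,6), (0,0,7), (0,0,8), (0,0,9), (0,1,0), (0,1,1) ...
Target (A=2, B=1, C=3) not in reachable set → no.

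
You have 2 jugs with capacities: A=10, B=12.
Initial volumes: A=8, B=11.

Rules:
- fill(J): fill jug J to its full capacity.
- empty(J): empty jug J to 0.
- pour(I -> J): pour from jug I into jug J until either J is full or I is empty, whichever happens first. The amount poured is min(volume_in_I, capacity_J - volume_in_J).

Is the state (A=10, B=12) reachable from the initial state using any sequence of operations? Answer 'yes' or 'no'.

BFS from (A=8, B=11):
  1. fill(A) -> (A=10 B=11)
  2. fill(B) -> (A=10 B=12)
Target reached → yes.

Answer: yes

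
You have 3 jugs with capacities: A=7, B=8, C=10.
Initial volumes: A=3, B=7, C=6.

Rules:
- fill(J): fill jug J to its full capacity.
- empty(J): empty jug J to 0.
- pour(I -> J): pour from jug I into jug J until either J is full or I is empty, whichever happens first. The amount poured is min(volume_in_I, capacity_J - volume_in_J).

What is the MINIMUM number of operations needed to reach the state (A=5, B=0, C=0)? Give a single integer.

Answer: 4

Derivation:
BFS from (A=3, B=7, C=6). One shortest path:
  1. empty(A) -> (A=0 B=7 C=6)
  2. pour(C -> A) -> (A=6 B=7 C=0)
  3. pour(A -> B) -> (A=5 B=8 C=0)
  4. empty(B) -> (A=5 B=0 C=0)
Reached target in 4 moves.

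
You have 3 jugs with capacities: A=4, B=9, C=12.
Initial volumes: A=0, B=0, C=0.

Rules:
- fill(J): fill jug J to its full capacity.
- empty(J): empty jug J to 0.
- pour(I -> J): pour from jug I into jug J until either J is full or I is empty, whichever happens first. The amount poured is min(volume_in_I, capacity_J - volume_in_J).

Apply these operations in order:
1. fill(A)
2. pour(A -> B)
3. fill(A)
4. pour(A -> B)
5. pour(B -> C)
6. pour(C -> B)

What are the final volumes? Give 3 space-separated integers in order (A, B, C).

Answer: 0 8 0

Derivation:
Step 1: fill(A) -> (A=4 B=0 C=0)
Step 2: pour(A -> B) -> (A=0 B=4 C=0)
Step 3: fill(A) -> (A=4 B=4 C=0)
Step 4: pour(A -> B) -> (A=0 B=8 C=0)
Step 5: pour(B -> C) -> (A=0 B=0 C=8)
Step 6: pour(C -> B) -> (A=0 B=8 C=0)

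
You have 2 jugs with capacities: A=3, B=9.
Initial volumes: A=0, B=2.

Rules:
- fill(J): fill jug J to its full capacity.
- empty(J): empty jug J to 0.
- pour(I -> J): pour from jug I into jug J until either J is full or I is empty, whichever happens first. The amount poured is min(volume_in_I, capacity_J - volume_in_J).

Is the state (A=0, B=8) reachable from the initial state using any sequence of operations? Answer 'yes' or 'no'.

BFS from (A=0, B=2):
  1. fill(A) -> (A=3 B=2)
  2. pour(A -> B) -> (A=0 B=5)
  3. fill(A) -> (A=3 B=5)
  4. pour(A -> B) -> (A=0 B=8)
Target reached → yes.

Answer: yes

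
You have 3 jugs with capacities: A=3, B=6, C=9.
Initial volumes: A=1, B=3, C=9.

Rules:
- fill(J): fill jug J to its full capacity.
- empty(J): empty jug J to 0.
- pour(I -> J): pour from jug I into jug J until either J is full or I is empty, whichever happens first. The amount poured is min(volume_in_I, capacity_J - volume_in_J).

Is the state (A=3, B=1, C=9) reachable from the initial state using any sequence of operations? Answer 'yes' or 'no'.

Answer: yes

Derivation:
BFS from (A=1, B=3, C=9):
  1. pour(B -> A) -> (A=3 B=1 C=9)
Target reached → yes.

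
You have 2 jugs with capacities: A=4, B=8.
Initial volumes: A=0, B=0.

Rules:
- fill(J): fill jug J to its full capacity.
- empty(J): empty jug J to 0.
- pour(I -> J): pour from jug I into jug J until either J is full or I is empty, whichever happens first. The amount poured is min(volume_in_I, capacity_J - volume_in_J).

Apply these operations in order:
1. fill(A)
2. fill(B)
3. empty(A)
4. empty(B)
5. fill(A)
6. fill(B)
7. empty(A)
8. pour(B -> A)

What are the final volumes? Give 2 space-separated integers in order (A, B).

Step 1: fill(A) -> (A=4 B=0)
Step 2: fill(B) -> (A=4 B=8)
Step 3: empty(A) -> (A=0 B=8)
Step 4: empty(B) -> (A=0 B=0)
Step 5: fill(A) -> (A=4 B=0)
Step 6: fill(B) -> (A=4 B=8)
Step 7: empty(A) -> (A=0 B=8)
Step 8: pour(B -> A) -> (A=4 B=4)

Answer: 4 4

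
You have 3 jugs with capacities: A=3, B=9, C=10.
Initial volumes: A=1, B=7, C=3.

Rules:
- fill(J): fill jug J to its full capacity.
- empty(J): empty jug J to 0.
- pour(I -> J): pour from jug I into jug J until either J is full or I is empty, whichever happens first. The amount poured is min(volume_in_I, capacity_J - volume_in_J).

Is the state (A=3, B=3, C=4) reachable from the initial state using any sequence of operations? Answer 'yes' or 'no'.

BFS from (A=1, B=7, C=3):
  1. fill(A) -> (A=3 B=7 C=3)
  2. empty(C) -> (A=3 B=7 C=0)
  3. pour(B -> C) -> (A=3 B=0 C=7)
  4. pour(A -> B) -> (A=0 B=3 C=7)
  5. pour(C -> A) -> (A=3 B=3 C=4)
Target reached → yes.

Answer: yes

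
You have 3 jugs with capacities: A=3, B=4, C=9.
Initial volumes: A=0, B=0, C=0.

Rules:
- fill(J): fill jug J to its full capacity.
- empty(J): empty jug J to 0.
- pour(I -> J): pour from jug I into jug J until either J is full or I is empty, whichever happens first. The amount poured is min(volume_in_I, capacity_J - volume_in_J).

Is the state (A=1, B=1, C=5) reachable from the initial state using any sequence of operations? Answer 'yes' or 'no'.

BFS explored all 152 reachable states.
Reachable set includes: (0,0,0), (0,0,1), (0,0,2), (0,0,3), (0,0,4), (0,0,5), (0,0,6), (0,0,7), (0,0,8), (0,0,9), (0,1,0), (0,1,1) ...
Target (A=1, B=1, C=5) not in reachable set → no.

Answer: no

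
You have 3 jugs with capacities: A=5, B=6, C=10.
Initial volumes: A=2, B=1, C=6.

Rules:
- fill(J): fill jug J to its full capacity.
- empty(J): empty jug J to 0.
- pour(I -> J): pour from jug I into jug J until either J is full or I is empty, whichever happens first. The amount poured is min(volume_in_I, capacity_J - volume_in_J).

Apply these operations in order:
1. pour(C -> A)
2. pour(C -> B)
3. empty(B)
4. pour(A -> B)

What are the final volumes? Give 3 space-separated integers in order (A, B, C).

Answer: 0 5 0

Derivation:
Step 1: pour(C -> A) -> (A=5 B=1 C=3)
Step 2: pour(C -> B) -> (A=5 B=4 C=0)
Step 3: empty(B) -> (A=5 B=0 C=0)
Step 4: pour(A -> B) -> (A=0 B=5 C=0)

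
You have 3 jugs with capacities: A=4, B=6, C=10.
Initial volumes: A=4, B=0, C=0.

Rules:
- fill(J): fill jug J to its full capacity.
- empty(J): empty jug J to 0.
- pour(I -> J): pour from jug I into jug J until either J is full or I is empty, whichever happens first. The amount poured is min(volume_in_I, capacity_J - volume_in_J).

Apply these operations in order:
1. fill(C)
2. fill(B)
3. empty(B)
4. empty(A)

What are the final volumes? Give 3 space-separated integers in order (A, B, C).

Step 1: fill(C) -> (A=4 B=0 C=10)
Step 2: fill(B) -> (A=4 B=6 C=10)
Step 3: empty(B) -> (A=4 B=0 C=10)
Step 4: empty(A) -> (A=0 B=0 C=10)

Answer: 0 0 10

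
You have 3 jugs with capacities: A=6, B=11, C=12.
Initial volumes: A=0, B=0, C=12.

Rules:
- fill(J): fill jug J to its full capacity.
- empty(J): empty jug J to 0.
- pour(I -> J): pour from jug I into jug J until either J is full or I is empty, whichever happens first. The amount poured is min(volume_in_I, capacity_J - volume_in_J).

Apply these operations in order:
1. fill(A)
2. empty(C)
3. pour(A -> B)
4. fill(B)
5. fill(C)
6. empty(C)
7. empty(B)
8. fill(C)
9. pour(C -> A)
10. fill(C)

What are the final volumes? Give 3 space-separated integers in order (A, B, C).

Answer: 6 0 12

Derivation:
Step 1: fill(A) -> (A=6 B=0 C=12)
Step 2: empty(C) -> (A=6 B=0 C=0)
Step 3: pour(A -> B) -> (A=0 B=6 C=0)
Step 4: fill(B) -> (A=0 B=11 C=0)
Step 5: fill(C) -> (A=0 B=11 C=12)
Step 6: empty(C) -> (A=0 B=11 C=0)
Step 7: empty(B) -> (A=0 B=0 C=0)
Step 8: fill(C) -> (A=0 B=0 C=12)
Step 9: pour(C -> A) -> (A=6 B=0 C=6)
Step 10: fill(C) -> (A=6 B=0 C=12)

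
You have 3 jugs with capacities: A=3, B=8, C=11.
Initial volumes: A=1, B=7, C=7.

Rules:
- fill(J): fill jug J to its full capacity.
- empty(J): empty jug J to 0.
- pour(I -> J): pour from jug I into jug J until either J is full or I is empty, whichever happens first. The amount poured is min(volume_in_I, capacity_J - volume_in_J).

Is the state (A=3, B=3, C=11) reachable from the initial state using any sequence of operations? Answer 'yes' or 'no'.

Answer: yes

Derivation:
BFS from (A=1, B=7, C=7):
  1. fill(A) -> (A=3 B=7 C=7)
  2. pour(B -> C) -> (A=3 B=3 C=11)
Target reached → yes.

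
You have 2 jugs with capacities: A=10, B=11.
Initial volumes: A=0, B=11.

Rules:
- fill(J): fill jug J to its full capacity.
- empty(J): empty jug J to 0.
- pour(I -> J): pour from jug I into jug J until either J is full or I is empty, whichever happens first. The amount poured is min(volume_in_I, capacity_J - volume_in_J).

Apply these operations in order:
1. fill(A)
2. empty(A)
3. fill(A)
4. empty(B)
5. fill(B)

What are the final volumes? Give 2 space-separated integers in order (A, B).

Step 1: fill(A) -> (A=10 B=11)
Step 2: empty(A) -> (A=0 B=11)
Step 3: fill(A) -> (A=10 B=11)
Step 4: empty(B) -> (A=10 B=0)
Step 5: fill(B) -> (A=10 B=11)

Answer: 10 11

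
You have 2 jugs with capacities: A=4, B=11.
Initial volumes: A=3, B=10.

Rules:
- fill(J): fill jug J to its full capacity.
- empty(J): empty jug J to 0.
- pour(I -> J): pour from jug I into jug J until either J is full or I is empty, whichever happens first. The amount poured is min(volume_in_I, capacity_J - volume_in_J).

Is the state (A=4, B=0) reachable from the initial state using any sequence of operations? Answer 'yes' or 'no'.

BFS from (A=3, B=10):
  1. fill(A) -> (A=4 B=10)
  2. empty(B) -> (A=4 B=0)
Target reached → yes.

Answer: yes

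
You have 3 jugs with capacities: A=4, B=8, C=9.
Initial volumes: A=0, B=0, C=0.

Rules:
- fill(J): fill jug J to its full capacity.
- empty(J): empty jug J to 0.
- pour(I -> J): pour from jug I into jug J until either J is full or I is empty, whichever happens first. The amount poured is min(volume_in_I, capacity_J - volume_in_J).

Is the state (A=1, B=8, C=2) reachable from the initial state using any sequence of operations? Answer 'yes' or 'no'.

BFS from (A=0, B=0, C=0):
  1. fill(C) -> (A=0 B=0 C=9)
  2. pour(C -> B) -> (A=0 B=8 C=1)
  3. empty(B) -> (A=0 B=0 C=1)
  4. pour(C -> A) -> (A=1 B=0 C=0)
  5. fill(C) -> (A=1 B=0 C=9)
  6. pour(C -> B) -> (A=1 B=8 C=1)
  7. empty(B) -> (A=1 B=0 C=1)
  8. pour(C -> B) -> (A=1 B=1 C=0)
  9. fill(C) -> (A=1 B=1 C=9)
  10. pour(C -> B) -> (A=1 B=8 C=2)
Target reached → yes.

Answer: yes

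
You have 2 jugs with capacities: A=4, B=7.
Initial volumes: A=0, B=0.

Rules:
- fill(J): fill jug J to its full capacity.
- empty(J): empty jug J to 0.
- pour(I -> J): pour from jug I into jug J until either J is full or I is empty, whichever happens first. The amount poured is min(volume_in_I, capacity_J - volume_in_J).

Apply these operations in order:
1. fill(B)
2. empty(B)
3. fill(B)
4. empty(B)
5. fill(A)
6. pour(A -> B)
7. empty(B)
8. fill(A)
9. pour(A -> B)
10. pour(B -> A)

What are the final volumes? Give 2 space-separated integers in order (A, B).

Step 1: fill(B) -> (A=0 B=7)
Step 2: empty(B) -> (A=0 B=0)
Step 3: fill(B) -> (A=0 B=7)
Step 4: empty(B) -> (A=0 B=0)
Step 5: fill(A) -> (A=4 B=0)
Step 6: pour(A -> B) -> (A=0 B=4)
Step 7: empty(B) -> (A=0 B=0)
Step 8: fill(A) -> (A=4 B=0)
Step 9: pour(A -> B) -> (A=0 B=4)
Step 10: pour(B -> A) -> (A=4 B=0)

Answer: 4 0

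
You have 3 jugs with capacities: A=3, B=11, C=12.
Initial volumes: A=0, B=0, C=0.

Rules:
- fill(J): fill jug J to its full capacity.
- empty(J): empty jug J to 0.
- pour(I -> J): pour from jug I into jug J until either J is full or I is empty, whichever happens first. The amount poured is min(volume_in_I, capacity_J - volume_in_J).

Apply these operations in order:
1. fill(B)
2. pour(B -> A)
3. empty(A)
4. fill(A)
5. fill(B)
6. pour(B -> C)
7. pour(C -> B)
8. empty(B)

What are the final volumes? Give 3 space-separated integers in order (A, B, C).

Answer: 3 0 0

Derivation:
Step 1: fill(B) -> (A=0 B=11 C=0)
Step 2: pour(B -> A) -> (A=3 B=8 C=0)
Step 3: empty(A) -> (A=0 B=8 C=0)
Step 4: fill(A) -> (A=3 B=8 C=0)
Step 5: fill(B) -> (A=3 B=11 C=0)
Step 6: pour(B -> C) -> (A=3 B=0 C=11)
Step 7: pour(C -> B) -> (A=3 B=11 C=0)
Step 8: empty(B) -> (A=3 B=0 C=0)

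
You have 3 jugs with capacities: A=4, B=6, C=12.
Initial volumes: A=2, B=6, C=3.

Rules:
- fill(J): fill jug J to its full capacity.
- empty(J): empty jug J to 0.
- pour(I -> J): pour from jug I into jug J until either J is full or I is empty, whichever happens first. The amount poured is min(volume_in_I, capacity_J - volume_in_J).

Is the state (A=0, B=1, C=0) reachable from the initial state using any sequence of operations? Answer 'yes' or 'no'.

Answer: yes

Derivation:
BFS from (A=2, B=6, C=3):
  1. fill(A) -> (A=4 B=6 C=3)
  2. pour(A -> C) -> (A=0 B=6 C=7)
  3. pour(B -> C) -> (A=0 B=1 C=12)
  4. empty(C) -> (A=0 B=1 C=0)
Target reached → yes.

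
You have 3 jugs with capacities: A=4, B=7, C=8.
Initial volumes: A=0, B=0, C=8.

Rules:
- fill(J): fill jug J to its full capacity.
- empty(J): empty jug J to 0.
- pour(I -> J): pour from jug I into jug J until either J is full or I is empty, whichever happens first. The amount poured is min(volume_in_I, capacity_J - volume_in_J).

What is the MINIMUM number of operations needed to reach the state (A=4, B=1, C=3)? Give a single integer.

BFS from (A=0, B=0, C=8). One shortest path:
  1. pour(C -> B) -> (A=0 B=7 C=1)
  2. pour(C -> A) -> (A=1 B=7 C=0)
  3. pour(B -> C) -> (A=1 B=0 C=7)
  4. pour(A -> B) -> (A=0 B=1 C=7)
  5. pour(C -> A) -> (A=4 B=1 C=3)
Reached target in 5 moves.

Answer: 5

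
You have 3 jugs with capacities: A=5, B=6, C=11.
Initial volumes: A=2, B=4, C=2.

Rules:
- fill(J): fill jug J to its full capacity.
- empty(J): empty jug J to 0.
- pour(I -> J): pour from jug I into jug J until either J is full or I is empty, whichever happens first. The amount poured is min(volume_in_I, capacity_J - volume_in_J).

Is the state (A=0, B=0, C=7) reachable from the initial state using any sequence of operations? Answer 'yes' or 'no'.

BFS from (A=2, B=4, C=2):
  1. fill(A) -> (A=5 B=4 C=2)
  2. empty(B) -> (A=5 B=0 C=2)
  3. pour(A -> C) -> (A=0 B=0 C=7)
Target reached → yes.

Answer: yes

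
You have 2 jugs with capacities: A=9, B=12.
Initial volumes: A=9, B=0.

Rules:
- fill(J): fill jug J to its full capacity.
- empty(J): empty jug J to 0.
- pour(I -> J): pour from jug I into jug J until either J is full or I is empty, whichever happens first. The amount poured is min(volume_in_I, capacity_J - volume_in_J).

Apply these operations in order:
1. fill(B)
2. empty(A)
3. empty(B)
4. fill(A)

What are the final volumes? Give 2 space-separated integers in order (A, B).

Step 1: fill(B) -> (A=9 B=12)
Step 2: empty(A) -> (A=0 B=12)
Step 3: empty(B) -> (A=0 B=0)
Step 4: fill(A) -> (A=9 B=0)

Answer: 9 0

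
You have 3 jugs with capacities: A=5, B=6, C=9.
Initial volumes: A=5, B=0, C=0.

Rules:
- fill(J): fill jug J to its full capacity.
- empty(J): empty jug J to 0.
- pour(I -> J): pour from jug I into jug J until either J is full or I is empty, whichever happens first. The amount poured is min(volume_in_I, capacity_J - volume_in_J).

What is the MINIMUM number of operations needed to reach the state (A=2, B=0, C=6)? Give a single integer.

BFS from (A=5, B=0, C=0). One shortest path:
  1. fill(B) -> (A=5 B=6 C=0)
  2. pour(B -> C) -> (A=5 B=0 C=6)
  3. fill(B) -> (A=5 B=6 C=6)
  4. pour(A -> C) -> (A=2 B=6 C=9)
  5. empty(C) -> (A=2 B=6 C=0)
  6. pour(B -> C) -> (A=2 B=0 C=6)
Reached target in 6 moves.

Answer: 6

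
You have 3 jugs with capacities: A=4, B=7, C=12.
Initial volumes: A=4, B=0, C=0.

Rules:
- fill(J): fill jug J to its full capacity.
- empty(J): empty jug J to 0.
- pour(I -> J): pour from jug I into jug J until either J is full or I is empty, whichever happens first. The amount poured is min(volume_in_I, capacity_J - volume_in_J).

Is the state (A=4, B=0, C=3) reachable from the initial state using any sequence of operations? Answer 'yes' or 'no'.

BFS from (A=4, B=0, C=0):
  1. empty(A) -> (A=0 B=0 C=0)
  2. fill(B) -> (A=0 B=7 C=0)
  3. pour(B -> A) -> (A=4 B=3 C=0)
  4. pour(B -> C) -> (A=4 B=0 C=3)
Target reached → yes.

Answer: yes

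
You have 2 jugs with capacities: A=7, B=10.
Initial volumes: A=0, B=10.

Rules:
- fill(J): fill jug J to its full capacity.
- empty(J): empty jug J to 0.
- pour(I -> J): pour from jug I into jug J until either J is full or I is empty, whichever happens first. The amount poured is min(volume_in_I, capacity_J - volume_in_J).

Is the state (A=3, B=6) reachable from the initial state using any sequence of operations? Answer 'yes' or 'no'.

Answer: no

Derivation:
BFS explored all 34 reachable states.
Reachable set includes: (0,0), (0,1), (0,2), (0,3), (0,4), (0,5), (0,6), (0,7), (0,8), (0,9), (0,10), (1,0) ...
Target (A=3, B=6) not in reachable set → no.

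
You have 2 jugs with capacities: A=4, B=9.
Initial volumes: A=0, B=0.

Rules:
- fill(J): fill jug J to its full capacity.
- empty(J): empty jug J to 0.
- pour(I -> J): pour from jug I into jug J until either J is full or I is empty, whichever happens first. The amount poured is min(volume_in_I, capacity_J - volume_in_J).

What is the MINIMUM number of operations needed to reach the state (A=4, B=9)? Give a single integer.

Answer: 2

Derivation:
BFS from (A=0, B=0). One shortest path:
  1. fill(A) -> (A=4 B=0)
  2. fill(B) -> (A=4 B=9)
Reached target in 2 moves.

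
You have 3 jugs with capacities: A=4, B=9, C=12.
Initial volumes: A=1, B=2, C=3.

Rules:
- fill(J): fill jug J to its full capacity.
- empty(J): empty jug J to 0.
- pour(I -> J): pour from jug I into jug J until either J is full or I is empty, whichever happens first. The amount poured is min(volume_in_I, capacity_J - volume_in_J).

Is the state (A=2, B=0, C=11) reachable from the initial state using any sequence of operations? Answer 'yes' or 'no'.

BFS from (A=1, B=2, C=3):
  1. fill(A) -> (A=4 B=2 C=3)
  2. pour(A -> C) -> (A=0 B=2 C=7)
  3. fill(A) -> (A=4 B=2 C=7)
  4. pour(A -> C) -> (A=0 B=2 C=11)
  5. pour(B -> A) -> (A=2 B=0 C=11)
Target reached → yes.

Answer: yes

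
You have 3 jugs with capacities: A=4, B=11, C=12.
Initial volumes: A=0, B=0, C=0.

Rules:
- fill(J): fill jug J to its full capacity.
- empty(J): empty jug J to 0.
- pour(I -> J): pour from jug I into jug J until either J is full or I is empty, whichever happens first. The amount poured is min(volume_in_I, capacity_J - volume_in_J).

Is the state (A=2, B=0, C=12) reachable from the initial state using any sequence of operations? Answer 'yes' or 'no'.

BFS from (A=0, B=0, C=0):
  1. fill(A) -> (A=4 B=0 C=0)
  2. fill(B) -> (A=4 B=11 C=0)
  3. pour(B -> C) -> (A=4 B=0 C=11)
  4. fill(B) -> (A=4 B=11 C=11)
  5. pour(A -> C) -> (A=3 B=11 C=12)
  6. empty(C) -> (A=3 B=11 C=0)
  7. pour(B -> C) -> (A=3 B=0 C=11)
  8. pour(A -> C) -> (A=2 B=0 C=12)
Target reached → yes.

Answer: yes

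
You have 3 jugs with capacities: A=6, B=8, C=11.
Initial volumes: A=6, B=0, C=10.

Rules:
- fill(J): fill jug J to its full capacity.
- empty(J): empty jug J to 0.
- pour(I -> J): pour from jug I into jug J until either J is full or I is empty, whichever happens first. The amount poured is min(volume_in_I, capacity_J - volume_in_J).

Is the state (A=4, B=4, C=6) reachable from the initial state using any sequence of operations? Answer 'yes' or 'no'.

Answer: no

Derivation:
BFS explored all 406 reachable states.
Reachable set includes: (0,0,0), (0,0,1), (0,0,2), (0,0,3), (0,0,4), (0,0,5), (0,0,6), (0,0,7), (0,0,8), (0,0,9), (0,0,10), (0,0,11) ...
Target (A=4, B=4, C=6) not in reachable set → no.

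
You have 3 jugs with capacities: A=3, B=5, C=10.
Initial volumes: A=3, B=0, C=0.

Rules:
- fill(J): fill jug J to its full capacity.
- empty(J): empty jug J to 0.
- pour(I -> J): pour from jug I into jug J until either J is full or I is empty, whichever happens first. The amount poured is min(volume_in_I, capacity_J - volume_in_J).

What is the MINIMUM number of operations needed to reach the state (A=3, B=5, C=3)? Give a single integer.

BFS from (A=3, B=0, C=0). One shortest path:
  1. fill(B) -> (A=3 B=5 C=0)
  2. pour(A -> C) -> (A=0 B=5 C=3)
  3. fill(A) -> (A=3 B=5 C=3)
Reached target in 3 moves.

Answer: 3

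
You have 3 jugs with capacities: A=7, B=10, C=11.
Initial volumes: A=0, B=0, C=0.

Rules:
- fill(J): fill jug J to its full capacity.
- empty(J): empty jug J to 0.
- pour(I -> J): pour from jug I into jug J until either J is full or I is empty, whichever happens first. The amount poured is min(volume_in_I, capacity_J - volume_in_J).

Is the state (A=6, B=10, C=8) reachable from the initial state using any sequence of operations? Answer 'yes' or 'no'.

Answer: yes

Derivation:
BFS from (A=0, B=0, C=0):
  1. fill(A) -> (A=7 B=0 C=0)
  2. fill(B) -> (A=7 B=10 C=0)
  3. pour(B -> C) -> (A=7 B=0 C=10)
  4. pour(A -> B) -> (A=0 B=7 C=10)
  5. fill(A) -> (A=7 B=7 C=10)
  6. pour(A -> C) -> (A=6 B=7 C=11)
  7. pour(C -> B) -> (A=6 B=10 C=8)
Target reached → yes.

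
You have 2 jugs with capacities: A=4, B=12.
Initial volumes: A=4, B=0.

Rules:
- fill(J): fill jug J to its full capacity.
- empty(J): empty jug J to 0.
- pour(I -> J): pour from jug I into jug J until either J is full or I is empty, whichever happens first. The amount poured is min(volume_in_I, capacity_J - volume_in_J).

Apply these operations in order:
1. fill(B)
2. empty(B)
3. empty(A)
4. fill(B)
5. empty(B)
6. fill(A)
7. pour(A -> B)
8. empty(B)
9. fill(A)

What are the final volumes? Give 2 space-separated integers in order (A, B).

Answer: 4 0

Derivation:
Step 1: fill(B) -> (A=4 B=12)
Step 2: empty(B) -> (A=4 B=0)
Step 3: empty(A) -> (A=0 B=0)
Step 4: fill(B) -> (A=0 B=12)
Step 5: empty(B) -> (A=0 B=0)
Step 6: fill(A) -> (A=4 B=0)
Step 7: pour(A -> B) -> (A=0 B=4)
Step 8: empty(B) -> (A=0 B=0)
Step 9: fill(A) -> (A=4 B=0)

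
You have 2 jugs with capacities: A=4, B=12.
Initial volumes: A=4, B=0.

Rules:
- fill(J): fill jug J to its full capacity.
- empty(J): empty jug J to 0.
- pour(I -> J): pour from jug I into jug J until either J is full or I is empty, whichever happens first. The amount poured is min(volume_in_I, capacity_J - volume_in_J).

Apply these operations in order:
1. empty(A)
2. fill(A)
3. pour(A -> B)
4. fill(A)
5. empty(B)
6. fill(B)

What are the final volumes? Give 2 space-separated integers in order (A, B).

Step 1: empty(A) -> (A=0 B=0)
Step 2: fill(A) -> (A=4 B=0)
Step 3: pour(A -> B) -> (A=0 B=4)
Step 4: fill(A) -> (A=4 B=4)
Step 5: empty(B) -> (A=4 B=0)
Step 6: fill(B) -> (A=4 B=12)

Answer: 4 12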